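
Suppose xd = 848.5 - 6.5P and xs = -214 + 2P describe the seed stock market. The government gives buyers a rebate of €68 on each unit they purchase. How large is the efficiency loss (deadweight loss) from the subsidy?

Pre-subsidy: 848.5 - 6.5P = -214 + 2P gives P* = 125, x* = 36.
With the rebate, buyers effectively pay Pb = Ps − 68, where Ps is the price sellers receive.
Demand in terms of Ps becomes xd = 848.5 − 6.5(Ps − 68) = 1290.5 - 6.5Ps. Setting this equal to supply: 1290.5 - 6.5Ps = -214 + 2Ps, so Ps = 177.
Buyers pay Pb = 177 − 68 = 109; x' = -214 + 2·177 = 140.
The subsidy expands output by 140 − 36 = 104 past the efficient level; on those units the gap between marginal cost and willingness to pay runs from 0 up to 68.
DWL = ½ × 68 × 104 = 3536.

Deadweight loss = €3536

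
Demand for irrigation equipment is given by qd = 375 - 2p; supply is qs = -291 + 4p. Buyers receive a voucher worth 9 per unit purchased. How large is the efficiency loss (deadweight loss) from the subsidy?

Deadweight loss = 54

Pre-subsidy: 375 - 2p = -291 + 4p gives p* = 111, q* = 153.
With the rebate, buyers effectively pay pb = ps − 9, where ps is the price sellers receive.
Demand in terms of ps becomes qd = 375 − 2(ps − 9) = 393 - 2ps. Setting this equal to supply: 393 - 2ps = -291 + 4ps, so ps = 114.
Buyers pay pb = 114 − 9 = 105; q' = -291 + 4·114 = 165.
The subsidy expands output by 165 − 153 = 12 past the efficient level; on those units the gap between marginal cost and willingness to pay runs from 0 up to 9.
DWL = ½ × 9 × 12 = 54.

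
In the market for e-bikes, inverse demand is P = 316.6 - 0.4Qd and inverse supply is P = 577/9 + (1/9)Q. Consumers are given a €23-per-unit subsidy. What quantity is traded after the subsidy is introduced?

Q' = 539

Pre-subsidy: 316.6 - 0.4Q = 577/9 + (1/9)Q gives Q* = 494 and P* = 119.
With the rebate, buyers effectively pay Pb = Ps − 23, where Ps is the price sellers receive.
On the curves, Pb = 316.6 - 0.4Q and Ps = 577/9 + (1/9)Q; the wedge Ps − Pb = 23 gives 577/9 + (1/9)Q − (316.6 - 0.4Q) = 23, so Q' = 539.
Then Pb = 316.6 − 0.4·539 = 101 and Ps = 577/9 + (1/9)·539 = 124.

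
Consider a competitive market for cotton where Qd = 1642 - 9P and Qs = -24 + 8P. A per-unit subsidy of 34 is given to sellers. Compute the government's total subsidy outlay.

Pre-subsidy: 1642 - 9P = -24 + 8P gives P* = 98, Q* = 760.
With the subsidy, sellers receive Ps = Pb + 34 for each unit, where Pb is the price buyers pay.
Supply in terms of Pb becomes Qs = -24 + 8(Pb + 34) = 248 + 8Pb. Setting this equal to demand: 1642 - 9Pb = 248 + 8Pb, so Pb = 82.
Sellers receive Ps = 82 + 34 = 116; Q' = 1642 − 9·82 = 904.
Government outlay = subsidy × quantity = 34 × 904 = 30736.

Government cost = 30736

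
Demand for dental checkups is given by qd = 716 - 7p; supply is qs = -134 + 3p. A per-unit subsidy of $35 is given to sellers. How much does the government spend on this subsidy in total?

Government cost = $6807.5

Pre-subsidy: 716 - 7p = -134 + 3p gives p* = 85, q* = 121.
With the subsidy, sellers receive ps = pb + 35 for each unit, where pb is the price buyers pay.
Supply in terms of pb becomes qs = -134 + 3(pb + 35) = -29 + 3pb. Setting this equal to demand: 716 - 7pb = -29 + 3pb, so pb = 74.5.
Sellers receive ps = 74.5 + 35 = 109.5; q' = 716 − 7·74.5 = 194.5.
Government outlay = subsidy × quantity = 35 × 194.5 = 6807.5.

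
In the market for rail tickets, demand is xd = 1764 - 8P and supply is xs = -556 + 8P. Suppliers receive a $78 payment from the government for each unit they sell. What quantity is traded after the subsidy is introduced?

x' = 916

Pre-subsidy: 1764 - 8P = -556 + 8P gives P* = 145, x* = 604.
With the subsidy, sellers receive Ps = Pb + 78 for each unit, where Pb is the price buyers pay.
Supply in terms of Pb becomes xs = -556 + 8(Pb + 78) = 68 + 8Pb. Setting this equal to demand: 1764 - 8Pb = 68 + 8Pb, so Pb = 106.
Sellers receive Ps = 106 + 78 = 184; x' = 1764 − 8·106 = 916.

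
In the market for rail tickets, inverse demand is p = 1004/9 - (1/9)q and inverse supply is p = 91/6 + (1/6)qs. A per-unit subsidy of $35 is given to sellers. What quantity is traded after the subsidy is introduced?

Pre-subsidy: 1004/9 - (1/9)q = 91/6 + (1/6)q gives q* = 347 and p* = 73.
With the subsidy, sellers receive ps = pb + 35 for each unit, where pb is the price buyers pay.
On the curves, pb = 1004/9 - (1/9)q and ps = 91/6 + (1/6)q; the wedge ps − pb = 35 gives 91/6 + (1/6)q − (1004/9 - (1/9)q) = 35, so q' = 473.
Then pb = 1004/9 − (1/9)·473 = 59 and ps = 91/6 + (1/6)·473 = 94.

q' = 473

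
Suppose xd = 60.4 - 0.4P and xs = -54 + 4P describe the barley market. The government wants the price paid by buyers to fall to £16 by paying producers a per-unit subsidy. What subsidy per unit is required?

Required subsidy s = £11 per unit

At a buyer price of 16, quantity demanded is 60.4 − 0.4·16 = 54.
Sellers supply 54 only when they receive Ps with -54 + 4·Ps = 54, i.e. Ps = 27.
s = Ps − Pb = 27 − 16 = 11.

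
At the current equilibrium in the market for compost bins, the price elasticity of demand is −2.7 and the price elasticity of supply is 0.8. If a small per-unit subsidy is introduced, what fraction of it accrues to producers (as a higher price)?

For a small subsidy around the equilibrium, the benefit split depends on the relative slopes, which at a point are proportional to the elasticities.
Buyer share = εs/(εs + |εd|) = 0.8/(0.8 + 2.7) = 8/35; seller share = |εd|/(εs + |εd|) = 27/35.
So producers capture 27/35 of the subsidy.

Producer share = 27/35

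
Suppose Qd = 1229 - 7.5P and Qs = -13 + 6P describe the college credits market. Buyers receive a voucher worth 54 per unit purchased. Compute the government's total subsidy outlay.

Government cost = 38826

Pre-subsidy: 1229 - 7.5P = -13 + 6P gives P* = 92, Q* = 539.
With the rebate, buyers effectively pay Pb = Ps − 54, where Ps is the price sellers receive.
Demand in terms of Ps becomes Qd = 1229 − 7.5(Ps − 54) = 1634 - 7.5Ps. Setting this equal to supply: 1634 - 7.5Ps = -13 + 6Ps, so Ps = 122.
Buyers pay Pb = 122 − 54 = 68; Q' = -13 + 6·122 = 719.
Government outlay = subsidy × quantity = 54 × 719 = 38826.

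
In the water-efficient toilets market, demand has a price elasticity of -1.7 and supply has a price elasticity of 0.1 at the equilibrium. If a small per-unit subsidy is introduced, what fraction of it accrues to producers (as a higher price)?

For a small subsidy around the equilibrium, the benefit split depends on the relative slopes, which at a point are proportional to the elasticities.
Buyer share = εs/(εs + |εd|) = 0.1/(0.1 + 1.7) = 1/18; seller share = |εd|/(εs + |εd|) = 17/18.
So producers capture 17/18 of the subsidy.

Producer share = 17/18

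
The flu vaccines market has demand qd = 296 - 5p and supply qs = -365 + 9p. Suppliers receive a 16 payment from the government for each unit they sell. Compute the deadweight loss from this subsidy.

Deadweight loss = 2880/7

Pre-subsidy: 296 - 5p = -365 + 9p gives p* = 661/14, q* = 839/14.
With the subsidy, sellers receive ps = pb + 16 for each unit, where pb is the price buyers pay.
Supply in terms of pb becomes qs = -365 + 9(pb + 16) = -221 + 9pb. Setting this equal to demand: 296 - 5pb = -221 + 9pb, so pb = 517/14.
Sellers receive ps = 517/14 + 16 = 741/14; q' = 296 − 5·(517/14) = 1559/14.
The subsidy expands output by 1559/14 − 839/14 = 360/7 past the efficient level; on those units the gap between marginal cost and willingness to pay runs from 0 up to 16.
DWL = ½ × 16 × 360/7 = 2880/7.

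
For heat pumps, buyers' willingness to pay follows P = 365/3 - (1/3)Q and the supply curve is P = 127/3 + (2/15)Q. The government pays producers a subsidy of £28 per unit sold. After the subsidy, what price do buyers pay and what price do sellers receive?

Buyers pay £45; sellers receive £73

Pre-subsidy: 365/3 - (1/3)Q = 127/3 + (2/15)Q gives Q* = 170 and P* = 65.
With the subsidy, sellers receive Ps = Pb + 28 for each unit, where Pb is the price buyers pay.
On the curves, Pb = 365/3 - (1/3)Q and Ps = 127/3 + (2/15)Q; the wedge Ps − Pb = 28 gives 127/3 + (2/15)Q − (365/3 - (1/3)Q) = 28, so Q' = 230.
Then Pb = 365/3 − (1/3)·230 = 45 and Ps = 127/3 + (2/15)·230 = 73.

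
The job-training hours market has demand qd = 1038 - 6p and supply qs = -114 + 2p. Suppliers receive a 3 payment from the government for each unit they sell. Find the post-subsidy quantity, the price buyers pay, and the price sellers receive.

Pre-subsidy: 1038 - 6p = -114 + 2p gives p* = 144, q* = 174.
With the subsidy, sellers receive ps = pb + 3 for each unit, where pb is the price buyers pay.
Supply in terms of pb becomes qs = -114 + 2(pb + 3) = -108 + 2pb. Setting this equal to demand: 1038 - 6pb = -108 + 2pb, so pb = 143.25.
Sellers receive ps = 143.25 + 3 = 146.25; q' = 1038 − 6·143.25 = 178.5.

q' = 178.5; buyers pay 143.25; sellers receive 146.25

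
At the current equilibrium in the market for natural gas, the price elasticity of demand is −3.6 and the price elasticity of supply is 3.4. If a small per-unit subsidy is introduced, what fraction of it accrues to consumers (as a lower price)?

Consumer share = 17/35

For a small subsidy around the equilibrium, the benefit split depends on the relative slopes, which at a point are proportional to the elasticities.
Buyer share = εs/(εs + |εd|) = 3.4/(3.4 + 3.6) = 17/35; seller share = |εd|/(εs + |εd|) = 18/35.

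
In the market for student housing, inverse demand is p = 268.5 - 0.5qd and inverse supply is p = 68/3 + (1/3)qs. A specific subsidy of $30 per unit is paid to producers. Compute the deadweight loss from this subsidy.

Deadweight loss = $540

Pre-subsidy: 268.5 - 0.5q = 68/3 + (1/3)q gives q* = 295 and p* = 121.
With the subsidy, sellers receive ps = pb + 30 for each unit, where pb is the price buyers pay.
On the curves, pb = 268.5 - 0.5q and ps = 68/3 + (1/3)q; the wedge ps − pb = 30 gives 68/3 + (1/3)q − (268.5 - 0.5q) = 30, so q' = 331.
Then pb = 268.5 − 0.5·331 = 103 and ps = 68/3 + (1/3)·331 = 133.
The subsidy expands output by 331 − 295 = 36 past the efficient level; on those units the gap between marginal cost and willingness to pay runs from 0 up to 30.
DWL = ½ × 30 × 36 = 540.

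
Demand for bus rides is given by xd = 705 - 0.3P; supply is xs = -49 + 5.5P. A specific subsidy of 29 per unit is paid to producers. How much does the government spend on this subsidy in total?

Pre-subsidy: 705 - 0.3P = -49 + 5.5P gives P* = 130, x* = 666.
With the subsidy, sellers receive Ps = Pb + 29 for each unit, where Pb is the price buyers pay.
Supply in terms of Pb becomes xs = -49 + 5.5(Pb + 29) = 110.5 + 5.5Pb. Setting this equal to demand: 705 - 0.3Pb = 110.5 + 5.5Pb, so Pb = 102.5.
Sellers receive Ps = 102.5 + 29 = 131.5; x' = 705 − 0.3·102.5 = 674.25.
Government outlay = subsidy × quantity = 29 × 674.25 = 19553.25.

Government cost = 19553.25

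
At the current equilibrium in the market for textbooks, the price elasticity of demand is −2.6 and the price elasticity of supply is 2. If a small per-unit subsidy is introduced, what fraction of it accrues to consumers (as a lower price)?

Consumer share = 10/23

For a small subsidy around the equilibrium, the benefit split depends on the relative slopes, which at a point are proportional to the elasticities.
Buyer share = εs/(εs + |εd|) = 2/(2 + 2.6) = 10/23; seller share = |εd|/(εs + |εd|) = 13/23.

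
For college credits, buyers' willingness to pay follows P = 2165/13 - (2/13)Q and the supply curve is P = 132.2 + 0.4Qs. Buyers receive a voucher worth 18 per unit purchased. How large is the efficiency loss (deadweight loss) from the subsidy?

Deadweight loss = 292.5

Pre-subsidy: 2165/13 - (2/13)Q = 132.2 + 0.4Q gives Q* = 62 and P* = 157.
With the rebate, buyers effectively pay Pb = Ps − 18, where Ps is the price sellers receive.
On the curves, Pb = 2165/13 - (2/13)Q and Ps = 132.2 + 0.4Q; the wedge Ps − Pb = 18 gives 132.2 + 0.4Q − (2165/13 - (2/13)Q) = 18, so Q' = 94.5.
Then Pb = 2165/13 − (2/13)·94.5 = 152 and Ps = 132.2 + 0.4·94.5 = 170.
The subsidy expands output by 94.5 − 62 = 32.5 past the efficient level; on those units the gap between marginal cost and willingness to pay runs from 0 up to 18.
DWL = ½ × 18 × 32.5 = 292.5.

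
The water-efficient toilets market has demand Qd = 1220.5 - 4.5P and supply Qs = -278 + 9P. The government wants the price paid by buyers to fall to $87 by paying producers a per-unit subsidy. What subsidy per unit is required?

Required subsidy s = $36 per unit

At a buyer price of 87, quantity demanded is 1220.5 − 4.5·87 = 829.
Sellers supply 829 only when they receive Ps with -278 + 9·Ps = 829, i.e. Ps = 123.
s = Ps − Pb = 123 − 87 = 36.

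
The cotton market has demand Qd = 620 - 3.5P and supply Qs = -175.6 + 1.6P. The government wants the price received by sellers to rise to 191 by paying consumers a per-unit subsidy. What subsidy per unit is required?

At a seller price of 191, quantity supplied is -175.6 + 1.6·191 = 130.
Buyers absorb 130 only when they pay Pb with 620 − 3.5·Pb = 130, i.e. Pb = 140.
s = Ps − Pb = 191 − 140 = 51.

Required subsidy s = 51 per unit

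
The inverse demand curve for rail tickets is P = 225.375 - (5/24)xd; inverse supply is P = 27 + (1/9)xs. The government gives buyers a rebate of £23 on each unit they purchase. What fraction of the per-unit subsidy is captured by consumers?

Consumer share = 15/23

Pre-subsidy: 225.375 - (5/24)x = 27 + (1/9)x gives x* = 621 and P* = 96.
With the rebate, buyers effectively pay Pb = Ps − 23, where Ps is the price sellers receive.
On the curves, Pb = 225.375 - (5/24)x and Ps = 27 + (1/9)x; the wedge Ps − Pb = 23 gives 27 + (1/9)x − (225.375 - (5/24)x) = 23, so x' = 693.
Then Pb = 225.375 − (5/24)·693 = 81 and Ps = 27 + (1/9)·693 = 104.
Buyers' price falls by P* − Pb = 96 − 81 = 15; sellers' price rises by Ps − P* = 104 − 96 = 8.
So consumers capture 15/23 = 15/23 of each unit of subsidy.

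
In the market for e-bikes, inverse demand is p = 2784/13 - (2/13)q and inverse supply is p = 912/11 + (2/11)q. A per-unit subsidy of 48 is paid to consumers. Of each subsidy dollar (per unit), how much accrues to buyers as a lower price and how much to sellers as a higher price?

Buyers gain 22 per unit; sellers gain 26 per unit

Pre-subsidy: 2784/13 - (2/13)q = 912/11 + (2/11)q gives q* = 391 and p* = 154.
With the rebate, buyers effectively pay pb = ps − 48, where ps is the price sellers receive.
On the curves, pb = 2784/13 - (2/13)q and ps = 912/11 + (2/11)q; the wedge ps − pb = 48 gives 912/11 + (2/11)q − (2784/13 - (2/13)q) = 48, so q' = 534.
Then pb = 2784/13 − (2/13)·534 = 132 and ps = 912/11 + (2/11)·534 = 180.
Buyers' price falls by p* − pb = 154 − 132 = 22; sellers' price rises by ps − p* = 180 − 154 = 26.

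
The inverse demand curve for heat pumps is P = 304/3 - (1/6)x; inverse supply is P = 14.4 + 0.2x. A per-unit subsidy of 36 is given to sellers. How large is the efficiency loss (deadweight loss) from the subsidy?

Deadweight loss = 19440/11

Pre-subsidy: 304/3 - (1/6)x = 14.4 + 0.2x gives x* = 2608/11 and P* = 680/11.
With the subsidy, sellers receive Ps = Pb + 36 for each unit, where Pb is the price buyers pay.
On the curves, Pb = 304/3 - (1/6)x and Ps = 14.4 + 0.2x; the wedge Ps − Pb = 36 gives 14.4 + 0.2x − (304/3 - (1/6)x) = 36, so x' = 3688/11.
Then Pb = 304/3 − (1/6)·(3688/11) = 500/11 and Ps = 14.4 + 0.2·(3688/11) = 896/11.
The subsidy expands output by 3688/11 − 2608/11 = 1080/11 past the efficient level; on those units the gap between marginal cost and willingness to pay runs from 0 up to 36.
DWL = ½ × 36 × 1080/11 = 19440/11.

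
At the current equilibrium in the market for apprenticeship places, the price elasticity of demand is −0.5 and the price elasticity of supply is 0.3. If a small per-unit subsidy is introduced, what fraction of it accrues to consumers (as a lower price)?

For a small subsidy around the equilibrium, the benefit split depends on the relative slopes, which at a point are proportional to the elasticities.
Buyer share = εs/(εs + |εd|) = 0.3/(0.3 + 0.5) = 0.375; seller share = |εd|/(εs + |εd|) = 0.625.

Consumer share = 0.375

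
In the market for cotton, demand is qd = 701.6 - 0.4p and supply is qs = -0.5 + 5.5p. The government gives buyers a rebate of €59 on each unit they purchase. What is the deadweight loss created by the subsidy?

Pre-subsidy: 701.6 - 0.4p = -0.5 + 5.5p gives p* = 119, q* = 654.
With the rebate, buyers effectively pay pb = ps − 59, where ps is the price sellers receive.
Demand in terms of ps becomes qd = 701.6 − 0.4(ps − 59) = 725.2 - 0.4ps. Setting this equal to supply: 725.2 - 0.4ps = -0.5 + 5.5ps, so ps = 123.
Buyers pay pb = 123 − 59 = 64; q' = -0.5 + 5.5·123 = 676.
The subsidy expands output by 676 − 654 = 22 past the efficient level; on those units the gap between marginal cost and willingness to pay runs from 0 up to 59.
DWL = ½ × 59 × 22 = 649.

Deadweight loss = €649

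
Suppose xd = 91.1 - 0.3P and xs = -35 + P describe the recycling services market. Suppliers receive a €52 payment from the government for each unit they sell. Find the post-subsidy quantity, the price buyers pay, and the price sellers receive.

x' = 74; buyers pay €57; sellers receive €109

Pre-subsidy: 91.1 - 0.3P = -35 + P gives P* = 97, x* = 62.
With the subsidy, sellers receive Ps = Pb + 52 for each unit, where Pb is the price buyers pay.
Supply in terms of Pb becomes xs = -35 + 1(Pb + 52) = 17 + Pb. Setting this equal to demand: 91.1 - 0.3Pb = 17 + Pb, so Pb = 57.
Sellers receive Ps = 57 + 52 = 109; x' = 91.1 − 0.3·57 = 74.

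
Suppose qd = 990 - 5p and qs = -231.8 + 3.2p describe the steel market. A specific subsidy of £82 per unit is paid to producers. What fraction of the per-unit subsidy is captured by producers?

Producer share = 25/41

Pre-subsidy: 990 - 5p = -231.8 + 3.2p gives p* = 149, q* = 245.
With the subsidy, sellers receive ps = pb + 82 for each unit, where pb is the price buyers pay.
Supply in terms of pb becomes qs = -231.8 + 3.2(pb + 82) = 30.6 + 3.2pb. Setting this equal to demand: 990 - 5pb = 30.6 + 3.2pb, so pb = 117.
Sellers receive ps = 117 + 82 = 199; q' = 990 − 5·117 = 405.
Buyers' price falls by p* − pb = 149 − 117 = 32; sellers' price rises by ps − p* = 199 − 149 = 50.
So producers capture 50/82 = 25/41 of each unit of subsidy.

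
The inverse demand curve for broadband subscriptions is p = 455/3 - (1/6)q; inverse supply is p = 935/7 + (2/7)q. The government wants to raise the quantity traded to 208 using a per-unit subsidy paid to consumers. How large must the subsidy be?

Required subsidy s = 76 per unit

At q = 208, from the demand curve buyers pay pb = 455/3 − (1/6)·208 = 117; from the supply curve sellers need ps = 935/7 + (2/7)·208 = 193.
The subsidy must fill the gap: s = ps − pb = 193 − 117 = 76.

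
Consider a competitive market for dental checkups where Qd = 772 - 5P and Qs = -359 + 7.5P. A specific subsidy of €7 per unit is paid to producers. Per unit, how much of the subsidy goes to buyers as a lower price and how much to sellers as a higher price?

Buyers gain €4.2 per unit; sellers gain €2.8 per unit

Pre-subsidy: 772 - 5P = -359 + 7.5P gives P* = 90.48, Q* = 319.6.
With the subsidy, sellers receive Ps = Pb + 7 for each unit, where Pb is the price buyers pay.
Supply in terms of Pb becomes Qs = -359 + 7.5(Pb + 7) = -306.5 + 7.5Pb. Setting this equal to demand: 772 - 5Pb = -306.5 + 7.5Pb, so Pb = 86.28.
Sellers receive Ps = 86.28 + 7 = 93.28; Q' = 772 − 5·86.28 = 340.6.
Buyers' price falls by P* − Pb = 90.48 − 86.28 = 4.2; sellers' price rises by Ps − P* = 93.28 − 90.48 = 2.8.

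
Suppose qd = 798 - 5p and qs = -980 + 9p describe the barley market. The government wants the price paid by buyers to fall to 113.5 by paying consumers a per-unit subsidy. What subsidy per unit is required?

Required subsidy s = 21 per unit

At a buyer price of 113.5, quantity demanded is 798 − 5·113.5 = 230.5.
Sellers supply 230.5 only when they receive ps with -980 + 9·ps = 230.5, i.e. ps = 134.5.
s = ps − pb = 134.5 − 113.5 = 21.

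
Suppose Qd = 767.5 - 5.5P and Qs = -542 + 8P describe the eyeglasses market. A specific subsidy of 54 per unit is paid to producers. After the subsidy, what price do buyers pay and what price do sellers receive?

Pre-subsidy: 767.5 - 5.5P = -542 + 8P gives P* = 97, Q* = 234.
With the subsidy, sellers receive Ps = Pb + 54 for each unit, where Pb is the price buyers pay.
Supply in terms of Pb becomes Qs = -542 + 8(Pb + 54) = -110 + 8Pb. Setting this equal to demand: 767.5 - 5.5Pb = -110 + 8Pb, so Pb = 65.
Sellers receive Ps = 65 + 54 = 119; Q' = 767.5 − 5.5·65 = 410.

Buyers pay 65; sellers receive 119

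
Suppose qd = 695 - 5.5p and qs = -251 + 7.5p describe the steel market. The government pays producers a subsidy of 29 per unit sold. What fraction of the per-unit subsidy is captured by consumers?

Consumer share = 15/26

Pre-subsidy: 695 - 5.5p = -251 + 7.5p gives p* = 946/13, q* = 3832/13.
With the subsidy, sellers receive ps = pb + 29 for each unit, where pb is the price buyers pay.
Supply in terms of pb becomes qs = -251 + 7.5(pb + 29) = -33.5 + 7.5pb. Setting this equal to demand: 695 - 5.5pb = -33.5 + 7.5pb, so pb = 1457/26.
Sellers receive ps = 1457/26 + 29 = 2211/26; q' = 695 − 5.5·(1457/26) = 20113/52.
Buyers' price falls by p* − pb = 946/13 − 1457/26 = 435/26; sellers' price rises by ps − p* = 2211/26 − 946/13 = 319/26.
So consumers capture (435/26)/29 = 15/26 of each unit of subsidy.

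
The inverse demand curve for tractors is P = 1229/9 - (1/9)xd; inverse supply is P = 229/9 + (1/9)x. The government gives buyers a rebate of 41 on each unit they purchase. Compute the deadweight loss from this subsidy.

Pre-subsidy: 1229/9 - (1/9)x = 229/9 + (1/9)x gives x* = 500 and P* = 81.
With the rebate, buyers effectively pay Pb = Ps − 41, where Ps is the price sellers receive.
On the curves, Pb = 1229/9 - (1/9)x and Ps = 229/9 + (1/9)x; the wedge Ps − Pb = 41 gives 229/9 + (1/9)x − (1229/9 - (1/9)x) = 41, so x' = 684.5.
Then Pb = 1229/9 − (1/9)·684.5 = 60.5 and Ps = 229/9 + (1/9)·684.5 = 101.5.
The subsidy expands output by 684.5 − 500 = 184.5 past the efficient level; on those units the gap between marginal cost and willingness to pay runs from 0 up to 41.
DWL = ½ × 41 × 184.5 = 3782.25.

Deadweight loss = 3782.25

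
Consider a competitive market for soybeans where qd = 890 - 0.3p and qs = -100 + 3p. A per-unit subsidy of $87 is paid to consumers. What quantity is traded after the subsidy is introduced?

q' = 9061/11

Pre-subsidy: 890 - 0.3p = -100 + 3p gives p* = 300, q* = 800.
With the rebate, buyers effectively pay pb = ps − 87, where ps is the price sellers receive.
Demand in terms of ps becomes qd = 890 − 0.3(ps − 87) = 916.1 - 0.3ps. Setting this equal to supply: 916.1 - 0.3ps = -100 + 3ps, so ps = 3387/11.
Buyers pay pb = 3387/11 − 87 = 2430/11; q' = -100 + 3·(3387/11) = 9061/11.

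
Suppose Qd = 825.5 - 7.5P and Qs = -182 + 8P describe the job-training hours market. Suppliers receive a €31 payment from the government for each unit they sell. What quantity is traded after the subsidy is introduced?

Pre-subsidy: 825.5 - 7.5P = -182 + 8P gives P* = 65, Q* = 338.
With the subsidy, sellers receive Ps = Pb + 31 for each unit, where Pb is the price buyers pay.
Supply in terms of Pb becomes Qs = -182 + 8(Pb + 31) = 66 + 8Pb. Setting this equal to demand: 825.5 - 7.5Pb = 66 + 8Pb, so Pb = 49.
Sellers receive Ps = 49 + 31 = 80; Q' = 825.5 − 7.5·49 = 458.

Q' = 458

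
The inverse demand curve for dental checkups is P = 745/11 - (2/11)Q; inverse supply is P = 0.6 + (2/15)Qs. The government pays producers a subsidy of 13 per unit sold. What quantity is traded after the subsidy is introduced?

Pre-subsidy: 745/11 - (2/11)Q = 0.6 + (2/15)Q gives Q* = 213 and P* = 29.
With the subsidy, sellers receive Ps = Pb + 13 for each unit, where Pb is the price buyers pay.
On the curves, Pb = 745/11 - (2/11)Q and Ps = 0.6 + (2/15)Q; the wedge Ps − Pb = 13 gives 0.6 + (2/15)Q − (745/11 - (2/11)Q) = 13, so Q' = 254.25.
Then Pb = 745/11 − (2/11)·254.25 = 21.5 and Ps = 0.6 + (2/15)·254.25 = 34.5.

Q' = 254.25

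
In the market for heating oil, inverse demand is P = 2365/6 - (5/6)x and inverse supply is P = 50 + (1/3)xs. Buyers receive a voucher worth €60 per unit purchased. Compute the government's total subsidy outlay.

Government cost = 145500/7

Pre-subsidy: 2365/6 - (5/6)x = 50 + (1/3)x gives x* = 295 and P* = 445/3.
With the rebate, buyers effectively pay Pb = Ps − 60, where Ps is the price sellers receive.
On the curves, Pb = 2365/6 - (5/6)x and Ps = 50 + (1/3)x; the wedge Ps − Pb = 60 gives 50 + (1/3)x − (2365/6 - (5/6)x) = 60, so x' = 2425/7.
Then Pb = 2365/6 − (5/6)·(2425/7) = 2215/21 and Ps = 50 + (1/3)·(2425/7) = 3475/21.
Government outlay = subsidy × quantity = 60 × 2425/7 = 145500/7.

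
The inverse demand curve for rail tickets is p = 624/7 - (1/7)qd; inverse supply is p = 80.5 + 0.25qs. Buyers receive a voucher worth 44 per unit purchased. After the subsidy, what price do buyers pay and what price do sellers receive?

Buyers pay 70; sellers receive 114

Pre-subsidy: 624/7 - (1/7)q = 80.5 + 0.25q gives q* = 22 and p* = 86.
With the rebate, buyers effectively pay pb = ps − 44, where ps is the price sellers receive.
On the curves, pb = 624/7 - (1/7)q and ps = 80.5 + 0.25q; the wedge ps − pb = 44 gives 80.5 + 0.25q − (624/7 - (1/7)q) = 44, so q' = 134.
Then pb = 624/7 − (1/7)·134 = 70 and ps = 80.5 + 0.25·134 = 114.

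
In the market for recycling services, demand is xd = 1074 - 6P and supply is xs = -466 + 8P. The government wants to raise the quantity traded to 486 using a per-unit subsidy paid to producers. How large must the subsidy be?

Required subsidy s = 21 per unit

At x = 486, invert demand for the buyer price: Pb = (1074 − 486)/6 = 98; invert supply for the seller price: Ps = (486 − (-466))/8 = 119.
The subsidy must fill the gap: s = Ps − Pb = 119 − 98 = 21.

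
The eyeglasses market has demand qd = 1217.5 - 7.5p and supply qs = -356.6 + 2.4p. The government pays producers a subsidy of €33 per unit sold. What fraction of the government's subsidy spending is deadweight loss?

DWL / government spending = 6/17

Pre-subsidy: 1217.5 - 7.5p = -356.6 + 2.4p gives p* = 159, q* = 25.
With the subsidy, sellers receive ps = pb + 33 for each unit, where pb is the price buyers pay.
Supply in terms of pb becomes qs = -356.6 + 2.4(pb + 33) = -277.4 + 2.4pb. Setting this equal to demand: 1217.5 - 7.5pb = -277.4 + 2.4pb, so pb = 151.
Sellers receive ps = 151 + 33 = 184; q' = 1217.5 − 7.5·151 = 85.
ΔCS = ½(25 + 85)(159 − 151) = 440; ΔPS = ½(25 + 85)(184 − 159) = 1375.
Government spending = 33 × 85 = 2805.
DWL = ½ × 33 × (85 − 25) = 990; fraction = 990 / 2805 = 6/17.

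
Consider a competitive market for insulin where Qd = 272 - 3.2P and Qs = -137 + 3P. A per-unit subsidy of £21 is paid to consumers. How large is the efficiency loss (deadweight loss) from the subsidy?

Pre-subsidy: 272 - 3.2P = -137 + 3P gives P* = 2045/31, Q* = 1888/31.
With the rebate, buyers effectively pay Pb = Ps − 21, where Ps is the price sellers receive.
Demand in terms of Ps becomes Qd = 272 − 3.2(Ps − 21) = 339.2 - 3.2Ps. Setting this equal to supply: 339.2 - 3.2Ps = -137 + 3Ps, so Ps = 2381/31.
Buyers pay Pb = 2381/31 − 21 = 1730/31; Q' = -137 + 3·(2381/31) = 2896/31.
The subsidy expands output by 2896/31 − 1888/31 = 1008/31 past the efficient level; on those units the gap between marginal cost and willingness to pay runs from 0 up to 21.
DWL = ½ × 21 × 1008/31 = 10584/31.

Deadweight loss = 10584/31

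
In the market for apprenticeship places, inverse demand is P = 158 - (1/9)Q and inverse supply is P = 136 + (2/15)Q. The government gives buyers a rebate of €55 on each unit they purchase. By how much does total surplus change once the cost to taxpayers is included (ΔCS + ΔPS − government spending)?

Pre-subsidy: 158 - (1/9)Q = 136 + (2/15)Q gives Q* = 90 and P* = 148.
With the rebate, buyers effectively pay Pb = Ps − 55, where Ps is the price sellers receive.
On the curves, Pb = 158 - (1/9)Q and Ps = 136 + (2/15)Q; the wedge Ps − Pb = 55 gives 136 + (2/15)Q − (158 - (1/9)Q) = 55, so Q' = 315.
Then Pb = 158 − (1/9)·315 = 123 and Ps = 136 + (2/15)·315 = 178.
ΔCS = ½(90 + 315)(148 − 123) = 5062.5; ΔPS = ½(90 + 315)(178 − 148) = 6075.
Government spending = 55 × 315 = 17325.
Net change = 5062.5 + 6075 − 17325 = -6187.5. The loss equals the DWL triangle ½·55·225.

Net change in total surplus = -€6187.5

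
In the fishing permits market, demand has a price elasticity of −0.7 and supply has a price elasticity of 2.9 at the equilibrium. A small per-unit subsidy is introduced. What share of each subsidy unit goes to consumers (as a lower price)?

For a small subsidy around the equilibrium, the benefit split depends on the relative slopes, which at a point are proportional to the elasticities.
Buyer share = εs/(εs + |εd|) = 2.9/(2.9 + 0.7) = 29/36; seller share = |εd|/(εs + |εd|) = 7/36.

Consumer share = 29/36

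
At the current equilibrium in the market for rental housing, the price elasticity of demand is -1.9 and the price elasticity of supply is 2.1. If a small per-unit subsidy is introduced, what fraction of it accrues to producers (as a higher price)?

For a small subsidy around the equilibrium, the benefit split depends on the relative slopes, which at a point are proportional to the elasticities.
Buyer share = εs/(εs + |εd|) = 2.1/(2.1 + 1.9) = 0.525; seller share = |εd|/(εs + |εd|) = 0.475.
So producers capture 0.475 of the subsidy.

Producer share = 0.475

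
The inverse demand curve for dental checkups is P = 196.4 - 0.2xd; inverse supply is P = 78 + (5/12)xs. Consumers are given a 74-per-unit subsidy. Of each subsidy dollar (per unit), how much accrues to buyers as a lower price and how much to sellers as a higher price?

Buyers gain 24 per unit; sellers gain 50 per unit

Pre-subsidy: 196.4 - 0.2x = 78 + (5/12)x gives x* = 192 and P* = 158.
With the rebate, buyers effectively pay Pb = Ps − 74, where Ps is the price sellers receive.
On the curves, Pb = 196.4 - 0.2x and Ps = 78 + (5/12)x; the wedge Ps − Pb = 74 gives 78 + (5/12)x − (196.4 - 0.2x) = 74, so x' = 312.
Then Pb = 196.4 − 0.2·312 = 134 and Ps = 78 + (5/12)·312 = 208.
Buyers' price falls by P* − Pb = 158 − 134 = 24; sellers' price rises by Ps − P* = 208 − 158 = 50.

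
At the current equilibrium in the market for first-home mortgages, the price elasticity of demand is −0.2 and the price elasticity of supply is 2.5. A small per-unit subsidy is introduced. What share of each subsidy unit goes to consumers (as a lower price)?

Consumer share = 25/27

For a small subsidy around the equilibrium, the benefit split depends on the relative slopes, which at a point are proportional to the elasticities.
Buyer share = εs/(εs + |εd|) = 2.5/(2.5 + 0.2) = 25/27; seller share = |εd|/(εs + |εd|) = 2/27.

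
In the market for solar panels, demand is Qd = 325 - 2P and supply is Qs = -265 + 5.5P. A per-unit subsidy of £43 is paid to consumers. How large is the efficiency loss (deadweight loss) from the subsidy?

Deadweight loss = 20339/15

Pre-subsidy: 325 - 2P = -265 + 5.5P gives P* = 236/3, Q* = 503/3.
With the rebate, buyers effectively pay Pb = Ps − 43, where Ps is the price sellers receive.
Demand in terms of Ps becomes Qd = 325 − 2(Ps − 43) = 411 - 2Ps. Setting this equal to supply: 411 - 2Ps = -265 + 5.5Ps, so Ps = 1352/15.
Buyers pay Pb = 1352/15 − 43 = 707/15; Q' = -265 + 5.5·(1352/15) = 3461/15.
The subsidy expands output by 3461/15 − 503/3 = 946/15 past the efficient level; on those units the gap between marginal cost and willingness to pay runs from 0 up to 43.
DWL = ½ × 43 × 946/15 = 20339/15.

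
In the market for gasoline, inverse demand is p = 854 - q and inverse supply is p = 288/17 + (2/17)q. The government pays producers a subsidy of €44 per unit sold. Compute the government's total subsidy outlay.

Pre-subsidy: 854 - q = 288/17 + (2/17)q gives q* = 14230/19 and p* = 1996/19.
With the subsidy, sellers receive ps = pb + 44 for each unit, where pb is the price buyers pay.
On the curves, pb = 854 - q and ps = 288/17 + (2/17)q; the wedge ps − pb = 44 gives 288/17 + (2/17)q − (854 - q) = 44, so q' = 14978/19.
Then pb = 854 − 1·(14978/19) = 1248/19 and ps = 288/17 + (2/17)·(14978/19) = 2084/19.
Government outlay = subsidy × quantity = 44 × 14978/19 = 659032/19.

Government cost = 659032/19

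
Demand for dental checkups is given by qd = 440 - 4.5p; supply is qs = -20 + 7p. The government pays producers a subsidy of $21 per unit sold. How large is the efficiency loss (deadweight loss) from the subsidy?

Pre-subsidy: 440 - 4.5p = -20 + 7p gives p* = 40, q* = 260.
With the subsidy, sellers receive ps = pb + 21 for each unit, where pb is the price buyers pay.
Supply in terms of pb becomes qs = -20 + 7(pb + 21) = 127 + 7pb. Setting this equal to demand: 440 - 4.5pb = 127 + 7pb, so pb = 626/23.
Sellers receive ps = 626/23 + 21 = 1109/23; q' = 440 − 4.5·(626/23) = 7303/23.
The subsidy expands output by 7303/23 − 260 = 1323/23 past the efficient level; on those units the gap between marginal cost and willingness to pay runs from 0 up to 21.
DWL = ½ × 21 × 1323/23 = 27783/46.

Deadweight loss = 27783/46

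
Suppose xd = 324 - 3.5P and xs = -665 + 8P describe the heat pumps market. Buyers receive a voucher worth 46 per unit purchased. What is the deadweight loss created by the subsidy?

Pre-subsidy: 324 - 3.5P = -665 + 8P gives P* = 86, x* = 23.
With the rebate, buyers effectively pay Pb = Ps − 46, where Ps is the price sellers receive.
Demand in terms of Ps becomes xd = 324 − 3.5(Ps − 46) = 485 - 3.5Ps. Setting this equal to supply: 485 - 3.5Ps = -665 + 8Ps, so Ps = 100.
Buyers pay Pb = 100 − 46 = 54; x' = -665 + 8·100 = 135.
The subsidy expands output by 135 − 23 = 112 past the efficient level; on those units the gap between marginal cost and willingness to pay runs from 0 up to 46.
DWL = ½ × 46 × 112 = 2576.

Deadweight loss = 2576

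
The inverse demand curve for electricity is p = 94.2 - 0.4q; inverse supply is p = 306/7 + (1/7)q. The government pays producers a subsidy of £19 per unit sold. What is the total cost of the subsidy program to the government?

Government cost = £2432

Pre-subsidy: 94.2 - 0.4q = 306/7 + (1/7)q gives q* = 93 and p* = 57.
With the subsidy, sellers receive ps = pb + 19 for each unit, where pb is the price buyers pay.
On the curves, pb = 94.2 - 0.4q and ps = 306/7 + (1/7)q; the wedge ps − pb = 19 gives 306/7 + (1/7)q − (94.2 - 0.4q) = 19, so q' = 128.
Then pb = 94.2 − 0.4·128 = 43 and ps = 306/7 + (1/7)·128 = 62.
Government outlay = subsidy × quantity = 19 × 128 = 2432.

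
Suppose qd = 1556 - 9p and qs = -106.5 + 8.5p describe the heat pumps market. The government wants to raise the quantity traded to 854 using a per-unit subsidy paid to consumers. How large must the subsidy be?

At q = 854, invert demand for the buyer price: pb = (1556 − 854)/9 = 78; invert supply for the seller price: ps = (854 − (-106.5))/8.5 = 113.
The subsidy must fill the gap: s = ps − pb = 113 − 78 = 35.

Required subsidy s = 35 per unit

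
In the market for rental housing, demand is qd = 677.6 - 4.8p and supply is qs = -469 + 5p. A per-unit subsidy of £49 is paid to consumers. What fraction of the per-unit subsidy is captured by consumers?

Pre-subsidy: 677.6 - 4.8p = -469 + 5p gives p* = 117, q* = 116.
With the rebate, buyers effectively pay pb = ps − 49, where ps is the price sellers receive.
Demand in terms of ps becomes qd = 677.6 − 4.8(ps − 49) = 912.8 - 4.8ps. Setting this equal to supply: 912.8 - 4.8ps = -469 + 5ps, so ps = 141.
Buyers pay pb = 141 − 49 = 92; q' = -469 + 5·141 = 236.
Buyers' price falls by p* − pb = 117 − 92 = 25; sellers' price rises by ps − p* = 141 − 117 = 24.
So consumers capture 25/49 = 25/49 of each unit of subsidy.

Consumer share = 25/49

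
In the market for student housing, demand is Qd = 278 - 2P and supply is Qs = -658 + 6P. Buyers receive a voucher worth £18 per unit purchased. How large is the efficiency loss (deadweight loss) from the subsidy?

Pre-subsidy: 278 - 2P = -658 + 6P gives P* = 117, Q* = 44.
With the rebate, buyers effectively pay Pb = Ps − 18, where Ps is the price sellers receive.
Demand in terms of Ps becomes Qd = 278 − 2(Ps − 18) = 314 - 2Ps. Setting this equal to supply: 314 - 2Ps = -658 + 6Ps, so Ps = 121.5.
Buyers pay Pb = 121.5 − 18 = 103.5; Q' = -658 + 6·121.5 = 71.
The subsidy expands output by 71 − 44 = 27 past the efficient level; on those units the gap between marginal cost and willingness to pay runs from 0 up to 18.
DWL = ½ × 18 × 27 = 243.

Deadweight loss = £243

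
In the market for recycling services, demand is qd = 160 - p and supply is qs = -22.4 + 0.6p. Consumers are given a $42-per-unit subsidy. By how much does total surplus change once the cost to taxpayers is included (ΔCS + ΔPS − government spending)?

Pre-subsidy: 160 - p = -22.4 + 0.6p gives p* = 114, q* = 46.
With the rebate, buyers effectively pay pb = ps − 42, where ps is the price sellers receive.
Demand in terms of ps becomes qd = 160 − 1(ps − 42) = 202 - ps. Setting this equal to supply: 202 - ps = -22.4 + 0.6ps, so ps = 140.25.
Buyers pay pb = 140.25 − 42 = 98.25; q' = -22.4 + 0.6·140.25 = 61.75.
ΔCS = ½(46 + 61.75)(114 − 98.25) = 848.53125; ΔPS = ½(46 + 61.75)(140.25 − 114) = 1414.21875.
Government spending = 42 × 61.75 = 2593.5.
Net change = 848.53125 + 1414.21875 − 2593.5 = -330.75. The loss equals the DWL triangle ½·42·15.75.

Net change in total surplus = -$330.75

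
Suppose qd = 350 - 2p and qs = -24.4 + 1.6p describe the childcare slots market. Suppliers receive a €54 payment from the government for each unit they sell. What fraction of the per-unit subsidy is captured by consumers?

Pre-subsidy: 350 - 2p = -24.4 + 1.6p gives p* = 104, q* = 142.
With the subsidy, sellers receive ps = pb + 54 for each unit, where pb is the price buyers pay.
Supply in terms of pb becomes qs = -24.4 + 1.6(pb + 54) = 62 + 1.6pb. Setting this equal to demand: 350 - 2pb = 62 + 1.6pb, so pb = 80.
Sellers receive ps = 80 + 54 = 134; q' = 350 − 2·80 = 190.
Buyers' price falls by p* − pb = 104 − 80 = 24; sellers' price rises by ps − p* = 134 − 104 = 30.
So consumers capture 24/54 = 4/9 of each unit of subsidy.

Consumer share = 4/9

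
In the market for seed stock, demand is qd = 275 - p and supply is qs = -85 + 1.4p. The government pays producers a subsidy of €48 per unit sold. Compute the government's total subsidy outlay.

Pre-subsidy: 275 - p = -85 + 1.4p gives p* = 150, q* = 125.
With the subsidy, sellers receive ps = pb + 48 for each unit, where pb is the price buyers pay.
Supply in terms of pb becomes qs = -85 + 1.4(pb + 48) = -17.8 + 1.4pb. Setting this equal to demand: 275 - pb = -17.8 + 1.4pb, so pb = 122.
Sellers receive ps = 122 + 48 = 170; q' = 275 − 1·122 = 153.
Government outlay = subsidy × quantity = 48 × 153 = 7344.

Government cost = €7344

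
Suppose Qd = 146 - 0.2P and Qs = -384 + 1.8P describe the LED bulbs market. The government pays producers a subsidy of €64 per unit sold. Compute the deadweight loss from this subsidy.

Deadweight loss = €368.64

Pre-subsidy: 146 - 0.2P = -384 + 1.8P gives P* = 265, Q* = 93.
With the subsidy, sellers receive Ps = Pb + 64 for each unit, where Pb is the price buyers pay.
Supply in terms of Pb becomes Qs = -384 + 1.8(Pb + 64) = -268.8 + 1.8Pb. Setting this equal to demand: 146 - 0.2Pb = -268.8 + 1.8Pb, so Pb = 207.4.
Sellers receive Ps = 207.4 + 64 = 271.4; Q' = 146 − 0.2·207.4 = 104.52.
The subsidy expands output by 104.52 − 93 = 11.52 past the efficient level; on those units the gap between marginal cost and willingness to pay runs from 0 up to 64.
DWL = ½ × 64 × 11.52 = 368.64.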